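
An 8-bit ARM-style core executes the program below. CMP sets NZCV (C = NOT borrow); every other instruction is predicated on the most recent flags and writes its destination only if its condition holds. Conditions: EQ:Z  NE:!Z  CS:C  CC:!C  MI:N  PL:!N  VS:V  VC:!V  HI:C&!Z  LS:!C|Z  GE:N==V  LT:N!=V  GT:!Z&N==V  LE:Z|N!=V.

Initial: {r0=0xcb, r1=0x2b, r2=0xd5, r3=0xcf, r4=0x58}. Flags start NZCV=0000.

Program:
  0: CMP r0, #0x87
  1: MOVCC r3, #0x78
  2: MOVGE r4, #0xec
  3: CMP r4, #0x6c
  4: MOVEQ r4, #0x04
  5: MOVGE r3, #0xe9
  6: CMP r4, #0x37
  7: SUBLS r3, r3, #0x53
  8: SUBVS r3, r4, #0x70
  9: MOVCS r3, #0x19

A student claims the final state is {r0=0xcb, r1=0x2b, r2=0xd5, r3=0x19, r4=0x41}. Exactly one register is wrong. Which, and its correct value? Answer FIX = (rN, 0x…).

0: ✓ CMP  NZCV=0010
1: · MOVCC
2: ✓ MOVGE  r4←0xec
3: ✓ CMP  NZCV=1010
4: · MOVEQ
5: · MOVGE
6: ✓ CMP  NZCV=1010
7: · SUBLS
8: · SUBVS
9: ✓ MOVCS  r3←0x19

FIX = (r4, 0xec)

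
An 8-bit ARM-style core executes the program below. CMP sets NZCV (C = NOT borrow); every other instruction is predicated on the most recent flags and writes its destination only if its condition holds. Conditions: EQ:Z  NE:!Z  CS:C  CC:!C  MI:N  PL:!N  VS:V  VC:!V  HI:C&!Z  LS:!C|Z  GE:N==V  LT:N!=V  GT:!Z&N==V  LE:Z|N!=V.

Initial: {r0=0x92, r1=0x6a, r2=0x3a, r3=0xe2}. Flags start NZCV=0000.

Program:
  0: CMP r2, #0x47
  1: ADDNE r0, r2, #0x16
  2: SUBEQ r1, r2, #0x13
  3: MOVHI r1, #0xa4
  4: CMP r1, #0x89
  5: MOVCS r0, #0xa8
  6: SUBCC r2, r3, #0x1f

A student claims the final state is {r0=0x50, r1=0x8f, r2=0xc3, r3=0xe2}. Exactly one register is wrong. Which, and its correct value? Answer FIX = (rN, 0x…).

[0] flags=1000 → (cmp)
[1] flags=1000 NE?T → r0=0x50
[2] flags=1000 EQ?F → skip
[3] flags=1000 HI?F → skip
[4] flags=1001 → (cmp)
[5] flags=1001 CS?F → skip
[6] flags=1001 CC?T → r2=0xc3

FIX = (r1, 0x6a)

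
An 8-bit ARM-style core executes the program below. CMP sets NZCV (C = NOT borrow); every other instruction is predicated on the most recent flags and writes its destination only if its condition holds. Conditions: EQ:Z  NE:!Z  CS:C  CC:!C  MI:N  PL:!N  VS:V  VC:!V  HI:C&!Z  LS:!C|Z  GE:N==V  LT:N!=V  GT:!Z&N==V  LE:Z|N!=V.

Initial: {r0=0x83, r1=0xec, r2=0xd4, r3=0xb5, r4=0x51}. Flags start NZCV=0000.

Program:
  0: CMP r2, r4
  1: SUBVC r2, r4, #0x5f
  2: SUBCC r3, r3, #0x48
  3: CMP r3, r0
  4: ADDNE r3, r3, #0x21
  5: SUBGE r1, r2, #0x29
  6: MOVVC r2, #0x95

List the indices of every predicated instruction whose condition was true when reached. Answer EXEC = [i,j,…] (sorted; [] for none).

0: ✓ CMP  NZCV=1010
1: ✓ SUBVC  r2←0xf2
2: · SUBCC
3: ✓ CMP  NZCV=0010
4: ✓ ADDNE  r3←0xd6
5: ✓ SUBGE  r1←0xc9
6: ✓ MOVVC  r2←0x95

EXEC = [1,4,5,6]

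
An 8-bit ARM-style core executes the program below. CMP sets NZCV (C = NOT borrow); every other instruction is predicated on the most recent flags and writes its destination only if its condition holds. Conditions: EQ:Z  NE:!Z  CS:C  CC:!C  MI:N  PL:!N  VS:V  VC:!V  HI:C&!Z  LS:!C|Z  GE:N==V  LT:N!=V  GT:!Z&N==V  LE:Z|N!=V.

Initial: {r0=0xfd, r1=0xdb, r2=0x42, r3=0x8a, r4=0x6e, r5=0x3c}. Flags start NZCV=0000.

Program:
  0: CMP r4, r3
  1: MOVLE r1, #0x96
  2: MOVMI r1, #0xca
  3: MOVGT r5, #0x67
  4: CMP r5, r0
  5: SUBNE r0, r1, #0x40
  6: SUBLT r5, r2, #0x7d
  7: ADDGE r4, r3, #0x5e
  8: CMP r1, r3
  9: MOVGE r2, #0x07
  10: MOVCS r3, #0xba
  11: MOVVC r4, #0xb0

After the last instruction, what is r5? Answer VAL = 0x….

VAL = 0x67

[0] flags=1001 → (cmp)
[1] flags=1001 LE?F → skip
[2] flags=1001 MI?T → r1=0xca
[3] flags=1001 GT?T → r5=0x67
[4] flags=0000 → (cmp)
[5] flags=0000 NE?T → r0=0x8a
[6] flags=0000 LT?F → skip
[7] flags=0000 GE?T → r4=0xe8
[8] flags=0010 → (cmp)
[9] flags=0010 GE?T → r2=0x07
[10] flags=0010 CS?T → r3=0xba
[11] flags=0010 VC?T → r4=0xb0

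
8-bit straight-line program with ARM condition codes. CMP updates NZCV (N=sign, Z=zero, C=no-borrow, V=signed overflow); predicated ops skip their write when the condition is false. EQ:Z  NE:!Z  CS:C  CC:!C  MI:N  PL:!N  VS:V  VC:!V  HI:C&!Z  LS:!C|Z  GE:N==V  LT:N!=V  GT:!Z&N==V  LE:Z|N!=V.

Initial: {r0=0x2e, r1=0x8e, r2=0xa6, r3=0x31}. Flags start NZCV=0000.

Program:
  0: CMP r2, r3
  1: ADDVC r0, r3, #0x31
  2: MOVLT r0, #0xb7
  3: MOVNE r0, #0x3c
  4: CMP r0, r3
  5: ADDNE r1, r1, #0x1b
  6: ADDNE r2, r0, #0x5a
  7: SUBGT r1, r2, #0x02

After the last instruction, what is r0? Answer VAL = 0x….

VAL = 0x3c

[0] flags=0011 → (cmp)
[1] flags=0011 VC?F → skip
[2] flags=0011 LT?T → r0=0xb7
[3] flags=0011 NE?T → r0=0x3c
[4] flags=0010 → (cmp)
[5] flags=0010 NE?T → r1=0xa9
[6] flags=0010 NE?T → r2=0x96
[7] flags=0010 GT?T → r1=0x94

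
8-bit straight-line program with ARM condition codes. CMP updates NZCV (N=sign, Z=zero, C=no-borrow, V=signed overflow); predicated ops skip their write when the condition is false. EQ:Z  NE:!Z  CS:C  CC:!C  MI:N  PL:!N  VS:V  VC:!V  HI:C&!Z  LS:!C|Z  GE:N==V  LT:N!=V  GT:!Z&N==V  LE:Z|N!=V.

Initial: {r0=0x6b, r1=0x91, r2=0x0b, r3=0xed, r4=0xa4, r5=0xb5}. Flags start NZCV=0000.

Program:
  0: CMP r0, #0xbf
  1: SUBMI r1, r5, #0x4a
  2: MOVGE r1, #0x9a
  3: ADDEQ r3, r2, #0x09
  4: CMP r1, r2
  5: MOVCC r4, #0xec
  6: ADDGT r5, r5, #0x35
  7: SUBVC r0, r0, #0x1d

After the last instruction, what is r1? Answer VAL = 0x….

0: ✓ CMP  NZCV=1001
1: ✓ SUBMI  r1←0x6b
2: ✓ MOVGE  r1←0x9a
3: · ADDEQ
4: ✓ CMP  NZCV=1010
5: · MOVCC
6: · ADDGT
7: ✓ SUBVC  r0←0x4e

VAL = 0x9a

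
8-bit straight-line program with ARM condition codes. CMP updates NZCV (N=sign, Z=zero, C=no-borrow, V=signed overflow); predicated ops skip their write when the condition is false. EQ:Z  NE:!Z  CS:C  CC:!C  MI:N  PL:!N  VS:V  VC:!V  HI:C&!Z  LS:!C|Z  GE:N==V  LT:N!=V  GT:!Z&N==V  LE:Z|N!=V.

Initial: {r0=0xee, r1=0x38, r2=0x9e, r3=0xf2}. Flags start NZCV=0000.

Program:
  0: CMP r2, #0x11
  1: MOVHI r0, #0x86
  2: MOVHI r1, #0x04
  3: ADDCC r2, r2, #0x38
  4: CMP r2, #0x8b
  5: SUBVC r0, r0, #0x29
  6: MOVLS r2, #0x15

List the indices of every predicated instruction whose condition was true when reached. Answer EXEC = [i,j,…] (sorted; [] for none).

EXEC = [1,2,5]

[0] flags=1010 → (cmp)
[1] flags=1010 HI?T → r0=0x86
[2] flags=1010 HI?T → r1=0x04
[3] flags=1010 CC?F → skip
[4] flags=0010 → (cmp)
[5] flags=0010 VC?T → r0=0x5d
[6] flags=0010 LS?F → skip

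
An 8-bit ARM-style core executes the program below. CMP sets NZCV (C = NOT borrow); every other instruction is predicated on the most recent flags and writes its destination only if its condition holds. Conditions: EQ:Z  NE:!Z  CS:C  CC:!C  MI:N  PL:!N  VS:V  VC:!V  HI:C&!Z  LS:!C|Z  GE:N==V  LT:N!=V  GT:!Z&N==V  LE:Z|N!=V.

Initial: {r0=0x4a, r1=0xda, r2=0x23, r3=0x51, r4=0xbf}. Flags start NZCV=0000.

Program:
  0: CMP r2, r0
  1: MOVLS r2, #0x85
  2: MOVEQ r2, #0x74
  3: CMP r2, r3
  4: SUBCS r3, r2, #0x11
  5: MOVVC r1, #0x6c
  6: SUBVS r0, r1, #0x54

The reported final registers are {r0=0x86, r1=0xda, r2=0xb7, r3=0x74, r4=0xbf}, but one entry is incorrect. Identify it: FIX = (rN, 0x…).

FIX = (r2, 0x85)

[0] flags=1000 → (cmp)
[1] flags=1000 LS?T → r2=0x85
[2] flags=1000 EQ?F → skip
[3] flags=0011 → (cmp)
[4] flags=0011 CS?T → r3=0x74
[5] flags=0011 VC?F → skip
[6] flags=0011 VS?T → r0=0x86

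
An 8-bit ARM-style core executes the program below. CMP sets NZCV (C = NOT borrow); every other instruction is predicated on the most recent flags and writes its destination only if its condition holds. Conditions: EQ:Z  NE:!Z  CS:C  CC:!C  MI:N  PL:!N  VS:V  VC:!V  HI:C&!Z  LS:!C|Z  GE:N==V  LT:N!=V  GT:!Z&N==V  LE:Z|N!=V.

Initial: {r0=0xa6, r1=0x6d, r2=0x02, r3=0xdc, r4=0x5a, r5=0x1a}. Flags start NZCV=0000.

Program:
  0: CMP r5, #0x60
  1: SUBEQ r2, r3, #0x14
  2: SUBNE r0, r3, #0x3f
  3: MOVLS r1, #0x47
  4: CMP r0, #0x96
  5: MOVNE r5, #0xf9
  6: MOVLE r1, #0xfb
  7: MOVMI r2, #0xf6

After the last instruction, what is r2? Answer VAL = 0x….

VAL = 0x02

[0] flags=1000 → (cmp)
[1] flags=1000 EQ?F → skip
[2] flags=1000 NE?T → r0=0x9d
[3] flags=1000 LS?T → r1=0x47
[4] flags=0010 → (cmp)
[5] flags=0010 NE?T → r5=0xf9
[6] flags=0010 LE?F → skip
[7] flags=0010 MI?F → skip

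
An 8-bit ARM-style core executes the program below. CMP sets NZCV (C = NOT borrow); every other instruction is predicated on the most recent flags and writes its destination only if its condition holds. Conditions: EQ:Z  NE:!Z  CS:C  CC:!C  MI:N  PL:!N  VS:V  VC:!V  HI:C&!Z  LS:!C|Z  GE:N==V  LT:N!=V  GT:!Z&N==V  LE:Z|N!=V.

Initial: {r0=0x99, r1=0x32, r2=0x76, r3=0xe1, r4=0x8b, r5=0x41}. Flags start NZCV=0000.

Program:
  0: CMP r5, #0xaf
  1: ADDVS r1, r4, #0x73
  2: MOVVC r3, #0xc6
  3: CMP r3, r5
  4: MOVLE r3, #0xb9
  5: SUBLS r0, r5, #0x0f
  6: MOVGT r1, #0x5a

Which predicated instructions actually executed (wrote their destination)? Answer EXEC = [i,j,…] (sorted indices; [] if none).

[0] flags=1001 → (cmp)
[1] flags=1001 VS?T → r1=0xfe
[2] flags=1001 VC?F → skip
[3] flags=1010 → (cmp)
[4] flags=1010 LE?T → r3=0xb9
[5] flags=1010 LS?F → skip
[6] flags=1010 GT?F → skip

EXEC = [1,4]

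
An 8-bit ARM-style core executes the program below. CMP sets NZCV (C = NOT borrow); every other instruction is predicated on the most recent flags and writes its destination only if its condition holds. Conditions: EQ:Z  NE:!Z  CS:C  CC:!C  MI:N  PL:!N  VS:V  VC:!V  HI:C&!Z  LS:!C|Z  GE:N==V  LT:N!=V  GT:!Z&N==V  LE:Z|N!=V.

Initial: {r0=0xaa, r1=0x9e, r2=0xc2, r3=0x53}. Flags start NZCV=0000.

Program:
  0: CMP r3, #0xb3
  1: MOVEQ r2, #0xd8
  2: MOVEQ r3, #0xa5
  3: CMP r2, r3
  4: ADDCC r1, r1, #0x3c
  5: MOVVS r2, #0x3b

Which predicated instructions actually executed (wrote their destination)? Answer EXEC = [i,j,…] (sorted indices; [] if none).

EXEC = [5]

[0] flags=1001 → (cmp)
[1] flags=1001 EQ?F → skip
[2] flags=1001 EQ?F → skip
[3] flags=0011 → (cmp)
[4] flags=0011 CC?F → skip
[5] flags=0011 VS?T → r2=0x3b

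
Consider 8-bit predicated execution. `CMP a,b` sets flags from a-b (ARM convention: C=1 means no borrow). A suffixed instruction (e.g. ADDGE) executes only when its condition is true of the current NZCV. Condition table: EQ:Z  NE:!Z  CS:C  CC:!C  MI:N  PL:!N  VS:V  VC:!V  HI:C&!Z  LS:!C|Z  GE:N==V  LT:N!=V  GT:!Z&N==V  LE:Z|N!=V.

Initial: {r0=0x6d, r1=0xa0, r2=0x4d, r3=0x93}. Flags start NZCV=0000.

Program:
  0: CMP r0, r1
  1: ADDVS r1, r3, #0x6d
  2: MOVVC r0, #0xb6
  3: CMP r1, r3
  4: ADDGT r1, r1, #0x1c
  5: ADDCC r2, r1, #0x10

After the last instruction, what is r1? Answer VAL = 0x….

0: ✓ CMP  NZCV=1001
1: ✓ ADDVS  r1←0x00
2: · MOVVC
3: ✓ CMP  NZCV=0000
4: ✓ ADDGT  r1←0x1c
5: ✓ ADDCC  r2←0x2c

VAL = 0x1c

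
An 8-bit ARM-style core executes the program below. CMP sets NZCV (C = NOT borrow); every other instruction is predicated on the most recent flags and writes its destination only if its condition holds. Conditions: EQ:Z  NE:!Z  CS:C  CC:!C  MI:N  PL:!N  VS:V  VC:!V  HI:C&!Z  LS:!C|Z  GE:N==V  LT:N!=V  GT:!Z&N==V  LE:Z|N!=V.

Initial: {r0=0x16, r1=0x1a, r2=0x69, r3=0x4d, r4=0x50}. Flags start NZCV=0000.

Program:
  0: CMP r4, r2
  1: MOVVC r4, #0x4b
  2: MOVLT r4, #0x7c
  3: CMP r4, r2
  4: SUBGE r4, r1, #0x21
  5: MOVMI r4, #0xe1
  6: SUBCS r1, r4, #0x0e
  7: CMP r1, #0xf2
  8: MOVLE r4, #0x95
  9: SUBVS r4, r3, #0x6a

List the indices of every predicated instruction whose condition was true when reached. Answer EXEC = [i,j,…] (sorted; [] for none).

EXEC = [1,2,4,6,8]

0: ✓ CMP  NZCV=1000
1: ✓ MOVVC  r4←0x4b
2: ✓ MOVLT  r4←0x7c
3: ✓ CMP  NZCV=0010
4: ✓ SUBGE  r4←0xf9
5: · MOVMI
6: ✓ SUBCS  r1←0xeb
7: ✓ CMP  NZCV=1000
8: ✓ MOVLE  r4←0x95
9: · SUBVS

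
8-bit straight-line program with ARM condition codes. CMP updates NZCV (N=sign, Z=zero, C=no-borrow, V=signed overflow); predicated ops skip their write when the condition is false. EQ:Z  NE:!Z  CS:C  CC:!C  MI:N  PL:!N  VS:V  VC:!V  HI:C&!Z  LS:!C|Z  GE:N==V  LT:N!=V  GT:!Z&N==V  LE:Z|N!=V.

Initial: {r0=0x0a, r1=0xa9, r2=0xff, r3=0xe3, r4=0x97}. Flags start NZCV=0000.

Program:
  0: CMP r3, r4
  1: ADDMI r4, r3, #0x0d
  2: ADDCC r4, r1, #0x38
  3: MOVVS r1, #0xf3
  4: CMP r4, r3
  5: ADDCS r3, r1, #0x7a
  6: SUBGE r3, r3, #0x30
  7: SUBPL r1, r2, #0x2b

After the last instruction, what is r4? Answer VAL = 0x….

VAL = 0x97

0: ✓ CMP  NZCV=0010
1: · ADDMI
2: · ADDCC
3: · MOVVS
4: ✓ CMP  NZCV=1000
5: · ADDCS
6: · SUBGE
7: · SUBPL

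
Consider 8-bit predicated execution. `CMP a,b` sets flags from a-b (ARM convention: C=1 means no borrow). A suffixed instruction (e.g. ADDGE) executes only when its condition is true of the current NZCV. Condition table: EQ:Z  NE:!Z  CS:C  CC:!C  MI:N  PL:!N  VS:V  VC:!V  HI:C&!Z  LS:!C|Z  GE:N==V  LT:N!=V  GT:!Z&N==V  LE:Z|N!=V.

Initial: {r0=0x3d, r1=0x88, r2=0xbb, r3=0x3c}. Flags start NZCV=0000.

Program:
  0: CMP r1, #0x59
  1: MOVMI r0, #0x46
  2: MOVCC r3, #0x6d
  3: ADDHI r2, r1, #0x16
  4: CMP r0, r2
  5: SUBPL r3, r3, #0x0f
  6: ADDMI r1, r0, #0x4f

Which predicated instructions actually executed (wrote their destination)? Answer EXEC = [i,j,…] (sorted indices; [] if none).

[0] flags=0011 → (cmp)
[1] flags=0011 MI?F → skip
[2] flags=0011 CC?F → skip
[3] flags=0011 HI?T → r2=0x9e
[4] flags=1001 → (cmp)
[5] flags=1001 PL?F → skip
[6] flags=1001 MI?T → r1=0x8c

EXEC = [3,6]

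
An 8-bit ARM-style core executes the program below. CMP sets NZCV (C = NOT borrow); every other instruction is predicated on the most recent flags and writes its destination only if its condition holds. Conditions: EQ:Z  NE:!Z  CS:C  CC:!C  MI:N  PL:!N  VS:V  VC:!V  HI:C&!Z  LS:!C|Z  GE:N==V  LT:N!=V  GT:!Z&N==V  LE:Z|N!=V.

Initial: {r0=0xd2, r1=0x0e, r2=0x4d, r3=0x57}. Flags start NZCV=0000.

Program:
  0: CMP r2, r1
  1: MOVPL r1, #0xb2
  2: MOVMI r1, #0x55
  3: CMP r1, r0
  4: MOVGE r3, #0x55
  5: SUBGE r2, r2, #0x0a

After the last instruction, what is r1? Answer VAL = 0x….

[0] flags=0010 → (cmp)
[1] flags=0010 PL?T → r1=0xb2
[2] flags=0010 MI?F → skip
[3] flags=1000 → (cmp)
[4] flags=1000 GE?F → skip
[5] flags=1000 GE?F → skip

VAL = 0xb2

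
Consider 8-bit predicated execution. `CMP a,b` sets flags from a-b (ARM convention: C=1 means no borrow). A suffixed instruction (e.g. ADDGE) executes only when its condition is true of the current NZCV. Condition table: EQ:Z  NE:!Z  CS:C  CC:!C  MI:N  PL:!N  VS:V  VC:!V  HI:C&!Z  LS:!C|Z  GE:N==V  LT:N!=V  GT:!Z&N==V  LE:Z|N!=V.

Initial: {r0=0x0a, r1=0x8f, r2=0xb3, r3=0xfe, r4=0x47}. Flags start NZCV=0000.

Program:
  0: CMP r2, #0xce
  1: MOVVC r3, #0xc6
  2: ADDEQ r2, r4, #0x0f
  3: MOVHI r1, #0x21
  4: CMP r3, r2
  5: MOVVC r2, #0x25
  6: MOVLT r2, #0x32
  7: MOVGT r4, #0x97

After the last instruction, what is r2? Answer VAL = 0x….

[0] flags=1000 → (cmp)
[1] flags=1000 VC?T → r3=0xc6
[2] flags=1000 EQ?F → skip
[3] flags=1000 HI?F → skip
[4] flags=0010 → (cmp)
[5] flags=0010 VC?T → r2=0x25
[6] flags=0010 LT?F → skip
[7] flags=0010 GT?T → r4=0x97

VAL = 0x25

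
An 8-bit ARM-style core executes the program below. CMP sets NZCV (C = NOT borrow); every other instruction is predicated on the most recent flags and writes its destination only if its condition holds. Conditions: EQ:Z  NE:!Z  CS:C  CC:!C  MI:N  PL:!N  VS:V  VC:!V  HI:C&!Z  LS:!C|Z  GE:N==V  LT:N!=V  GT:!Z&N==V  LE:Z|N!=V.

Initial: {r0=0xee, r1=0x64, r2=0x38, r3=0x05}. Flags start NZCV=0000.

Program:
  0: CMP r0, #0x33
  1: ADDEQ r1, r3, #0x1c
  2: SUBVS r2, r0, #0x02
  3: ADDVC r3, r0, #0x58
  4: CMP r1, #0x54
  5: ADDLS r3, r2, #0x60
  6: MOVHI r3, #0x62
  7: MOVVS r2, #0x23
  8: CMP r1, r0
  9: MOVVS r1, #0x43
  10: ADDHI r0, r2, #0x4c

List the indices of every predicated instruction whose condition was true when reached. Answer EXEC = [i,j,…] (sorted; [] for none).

0: ✓ CMP  NZCV=1010
1: · ADDEQ
2: · SUBVS
3: ✓ ADDVC  r3←0x46
4: ✓ CMP  NZCV=0010
5: · ADDLS
6: ✓ MOVHI  r3←0x62
7: · MOVVS
8: ✓ CMP  NZCV=0000
9: · MOVVS
10: · ADDHI

EXEC = [3,6]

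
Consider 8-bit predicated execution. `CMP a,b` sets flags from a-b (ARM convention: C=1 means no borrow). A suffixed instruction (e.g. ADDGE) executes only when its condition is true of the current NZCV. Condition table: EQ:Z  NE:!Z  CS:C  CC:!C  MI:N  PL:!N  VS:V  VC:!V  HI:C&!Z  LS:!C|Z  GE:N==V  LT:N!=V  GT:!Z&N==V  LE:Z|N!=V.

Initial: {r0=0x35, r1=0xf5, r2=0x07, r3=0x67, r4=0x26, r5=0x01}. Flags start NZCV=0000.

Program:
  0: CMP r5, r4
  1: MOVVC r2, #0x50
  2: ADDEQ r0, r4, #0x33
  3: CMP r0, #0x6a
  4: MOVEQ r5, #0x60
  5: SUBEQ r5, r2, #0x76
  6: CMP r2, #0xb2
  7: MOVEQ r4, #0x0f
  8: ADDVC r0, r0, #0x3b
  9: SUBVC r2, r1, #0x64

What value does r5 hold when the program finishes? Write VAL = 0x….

[0] flags=1000 → (cmp)
[1] flags=1000 VC?T → r2=0x50
[2] flags=1000 EQ?F → skip
[3] flags=1000 → (cmp)
[4] flags=1000 EQ?F → skip
[5] flags=1000 EQ?F → skip
[6] flags=1001 → (cmp)
[7] flags=1001 EQ?F → skip
[8] flags=1001 VC?F → skip
[9] flags=1001 VC?F → skip

VAL = 0x01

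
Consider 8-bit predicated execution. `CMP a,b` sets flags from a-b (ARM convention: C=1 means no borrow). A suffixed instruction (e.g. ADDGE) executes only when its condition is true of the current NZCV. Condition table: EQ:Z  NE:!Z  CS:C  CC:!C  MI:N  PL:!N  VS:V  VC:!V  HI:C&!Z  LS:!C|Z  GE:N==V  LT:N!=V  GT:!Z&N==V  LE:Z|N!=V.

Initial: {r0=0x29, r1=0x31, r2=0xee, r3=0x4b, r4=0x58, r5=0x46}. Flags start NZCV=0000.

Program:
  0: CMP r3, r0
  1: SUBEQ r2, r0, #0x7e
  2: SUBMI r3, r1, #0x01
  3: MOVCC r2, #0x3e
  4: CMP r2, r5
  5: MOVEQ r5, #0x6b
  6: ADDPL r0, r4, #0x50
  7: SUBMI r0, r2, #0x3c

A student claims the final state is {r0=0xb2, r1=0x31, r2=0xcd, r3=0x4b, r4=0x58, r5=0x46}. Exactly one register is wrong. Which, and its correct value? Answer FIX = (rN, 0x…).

[0] flags=0010 → (cmp)
[1] flags=0010 EQ?F → skip
[2] flags=0010 MI?F → skip
[3] flags=0010 CC?F → skip
[4] flags=1010 → (cmp)
[5] flags=1010 EQ?F → skip
[6] flags=1010 PL?F → skip
[7] flags=1010 MI?T → r0=0xb2

FIX = (r2, 0xee)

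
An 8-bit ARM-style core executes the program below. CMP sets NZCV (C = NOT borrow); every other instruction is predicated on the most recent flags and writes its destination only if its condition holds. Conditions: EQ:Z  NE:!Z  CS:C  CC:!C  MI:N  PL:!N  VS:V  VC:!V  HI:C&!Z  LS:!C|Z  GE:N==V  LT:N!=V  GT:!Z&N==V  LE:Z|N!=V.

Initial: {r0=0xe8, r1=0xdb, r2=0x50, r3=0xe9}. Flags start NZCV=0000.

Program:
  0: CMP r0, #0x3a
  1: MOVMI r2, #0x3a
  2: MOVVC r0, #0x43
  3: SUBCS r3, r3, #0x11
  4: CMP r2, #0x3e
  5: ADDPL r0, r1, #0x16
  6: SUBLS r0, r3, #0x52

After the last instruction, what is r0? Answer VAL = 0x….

[0] flags=1010 → (cmp)
[1] flags=1010 MI?T → r2=0x3a
[2] flags=1010 VC?T → r0=0x43
[3] flags=1010 CS?T → r3=0xd8
[4] flags=1000 → (cmp)
[5] flags=1000 PL?F → skip
[6] flags=1000 LS?T → r0=0x86

VAL = 0x86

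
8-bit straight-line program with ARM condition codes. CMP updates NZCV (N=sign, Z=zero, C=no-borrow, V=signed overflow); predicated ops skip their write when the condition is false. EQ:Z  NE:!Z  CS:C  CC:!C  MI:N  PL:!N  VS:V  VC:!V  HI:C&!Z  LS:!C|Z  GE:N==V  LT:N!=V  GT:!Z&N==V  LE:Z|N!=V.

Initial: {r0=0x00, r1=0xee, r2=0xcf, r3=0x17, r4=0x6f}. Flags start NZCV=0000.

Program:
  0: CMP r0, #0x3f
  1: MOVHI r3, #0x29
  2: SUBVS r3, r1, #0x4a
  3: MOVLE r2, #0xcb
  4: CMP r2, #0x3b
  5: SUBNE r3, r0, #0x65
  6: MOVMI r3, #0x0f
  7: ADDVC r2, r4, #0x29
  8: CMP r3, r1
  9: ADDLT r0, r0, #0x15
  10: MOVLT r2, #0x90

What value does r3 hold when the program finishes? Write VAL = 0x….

VAL = 0x0f

[0] flags=1000 → (cmp)
[1] flags=1000 HI?F → skip
[2] flags=1000 VS?F → skip
[3] flags=1000 LE?T → r2=0xcb
[4] flags=1010 → (cmp)
[5] flags=1010 NE?T → r3=0x9b
[6] flags=1010 MI?T → r3=0x0f
[7] flags=1010 VC?T → r2=0x98
[8] flags=0000 → (cmp)
[9] flags=0000 LT?F → skip
[10] flags=0000 LT?F → skip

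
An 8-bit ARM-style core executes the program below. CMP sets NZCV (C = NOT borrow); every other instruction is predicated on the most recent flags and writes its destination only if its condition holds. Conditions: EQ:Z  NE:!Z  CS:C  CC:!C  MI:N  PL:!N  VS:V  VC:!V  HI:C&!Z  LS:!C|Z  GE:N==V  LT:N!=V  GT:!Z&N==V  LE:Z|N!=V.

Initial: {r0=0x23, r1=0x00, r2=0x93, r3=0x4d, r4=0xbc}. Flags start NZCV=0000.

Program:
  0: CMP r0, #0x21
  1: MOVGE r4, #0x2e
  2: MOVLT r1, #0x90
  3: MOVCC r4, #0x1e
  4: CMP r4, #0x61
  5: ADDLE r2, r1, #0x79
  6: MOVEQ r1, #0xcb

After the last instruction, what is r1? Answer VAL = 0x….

VAL = 0x00

0: ✓ CMP  NZCV=0010
1: ✓ MOVGE  r4←0x2e
2: · MOVLT
3: · MOVCC
4: ✓ CMP  NZCV=1000
5: ✓ ADDLE  r2←0x79
6: · MOVEQ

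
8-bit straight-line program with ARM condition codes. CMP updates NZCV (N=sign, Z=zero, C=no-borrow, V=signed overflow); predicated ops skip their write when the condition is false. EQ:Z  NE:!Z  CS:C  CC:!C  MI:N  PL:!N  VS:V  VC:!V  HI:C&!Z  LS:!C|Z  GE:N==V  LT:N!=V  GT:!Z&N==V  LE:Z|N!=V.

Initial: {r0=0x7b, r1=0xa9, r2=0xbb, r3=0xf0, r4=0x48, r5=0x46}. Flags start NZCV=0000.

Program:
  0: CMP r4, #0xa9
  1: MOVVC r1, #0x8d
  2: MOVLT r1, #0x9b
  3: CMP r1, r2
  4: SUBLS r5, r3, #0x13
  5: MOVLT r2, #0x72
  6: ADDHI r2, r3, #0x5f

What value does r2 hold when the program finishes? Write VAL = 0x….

VAL = 0x72

[0] flags=1001 → (cmp)
[1] flags=1001 VC?F → skip
[2] flags=1001 LT?F → skip
[3] flags=1000 → (cmp)
[4] flags=1000 LS?T → r5=0xdd
[5] flags=1000 LT?T → r2=0x72
[6] flags=1000 HI?F → skip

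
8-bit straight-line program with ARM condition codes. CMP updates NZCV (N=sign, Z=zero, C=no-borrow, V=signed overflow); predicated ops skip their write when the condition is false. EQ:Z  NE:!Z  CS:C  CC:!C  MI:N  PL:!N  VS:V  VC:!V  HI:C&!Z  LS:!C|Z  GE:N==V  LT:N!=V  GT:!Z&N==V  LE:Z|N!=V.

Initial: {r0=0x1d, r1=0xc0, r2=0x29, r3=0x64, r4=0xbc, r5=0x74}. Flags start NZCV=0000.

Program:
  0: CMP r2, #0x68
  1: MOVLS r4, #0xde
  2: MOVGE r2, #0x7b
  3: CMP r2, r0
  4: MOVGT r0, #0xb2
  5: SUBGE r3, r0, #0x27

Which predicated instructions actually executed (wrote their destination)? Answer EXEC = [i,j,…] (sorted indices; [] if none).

[0] flags=1000 → (cmp)
[1] flags=1000 LS?T → r4=0xde
[2] flags=1000 GE?F → skip
[3] flags=0010 → (cmp)
[4] flags=0010 GT?T → r0=0xb2
[5] flags=0010 GE?T → r3=0x8b

EXEC = [1,4,5]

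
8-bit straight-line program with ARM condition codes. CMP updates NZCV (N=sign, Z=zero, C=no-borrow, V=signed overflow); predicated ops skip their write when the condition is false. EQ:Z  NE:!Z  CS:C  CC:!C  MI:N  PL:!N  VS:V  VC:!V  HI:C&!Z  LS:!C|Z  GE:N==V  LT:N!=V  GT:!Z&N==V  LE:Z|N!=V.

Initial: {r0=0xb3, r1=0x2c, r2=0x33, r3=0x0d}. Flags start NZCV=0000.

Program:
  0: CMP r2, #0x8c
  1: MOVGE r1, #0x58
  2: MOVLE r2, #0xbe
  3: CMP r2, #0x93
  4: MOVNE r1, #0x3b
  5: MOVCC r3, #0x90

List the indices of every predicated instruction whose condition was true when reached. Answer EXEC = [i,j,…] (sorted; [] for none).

[0] flags=1001 → (cmp)
[1] flags=1001 GE?T → r1=0x58
[2] flags=1001 LE?F → skip
[3] flags=1001 → (cmp)
[4] flags=1001 NE?T → r1=0x3b
[5] flags=1001 CC?T → r3=0x90

EXEC = [1,4,5]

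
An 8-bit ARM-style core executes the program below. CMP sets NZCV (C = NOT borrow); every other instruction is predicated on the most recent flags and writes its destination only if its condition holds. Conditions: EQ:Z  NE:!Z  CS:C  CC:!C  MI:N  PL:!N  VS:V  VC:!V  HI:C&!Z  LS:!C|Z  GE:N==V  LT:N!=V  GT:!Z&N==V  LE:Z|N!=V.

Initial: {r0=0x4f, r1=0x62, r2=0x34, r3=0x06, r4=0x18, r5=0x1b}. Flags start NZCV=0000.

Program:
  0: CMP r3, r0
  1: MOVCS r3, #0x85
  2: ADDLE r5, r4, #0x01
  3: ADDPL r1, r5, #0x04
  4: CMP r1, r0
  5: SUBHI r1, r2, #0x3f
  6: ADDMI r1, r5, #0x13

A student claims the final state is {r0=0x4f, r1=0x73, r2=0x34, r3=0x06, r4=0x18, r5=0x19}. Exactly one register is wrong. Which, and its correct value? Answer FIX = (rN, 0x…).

[0] flags=1000 → (cmp)
[1] flags=1000 CS?F → skip
[2] flags=1000 LE?T → r5=0x19
[3] flags=1000 PL?F → skip
[4] flags=0010 → (cmp)
[5] flags=0010 HI?T → r1=0xf5
[6] flags=0010 MI?F → skip

FIX = (r1, 0xf5)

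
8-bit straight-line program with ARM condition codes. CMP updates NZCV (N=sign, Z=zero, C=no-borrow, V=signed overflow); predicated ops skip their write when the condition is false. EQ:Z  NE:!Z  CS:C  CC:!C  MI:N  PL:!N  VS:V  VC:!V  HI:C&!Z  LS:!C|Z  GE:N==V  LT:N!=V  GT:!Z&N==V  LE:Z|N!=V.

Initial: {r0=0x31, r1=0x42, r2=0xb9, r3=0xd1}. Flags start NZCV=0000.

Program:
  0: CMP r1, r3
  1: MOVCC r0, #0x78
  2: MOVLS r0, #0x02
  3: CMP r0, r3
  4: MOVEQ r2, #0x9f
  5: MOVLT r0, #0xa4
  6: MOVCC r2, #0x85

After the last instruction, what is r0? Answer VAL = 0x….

VAL = 0x02

0: ✓ CMP  NZCV=0000
1: ✓ MOVCC  r0←0x78
2: ✓ MOVLS  r0←0x02
3: ✓ CMP  NZCV=0000
4: · MOVEQ
5: · MOVLT
6: ✓ MOVCC  r2←0x85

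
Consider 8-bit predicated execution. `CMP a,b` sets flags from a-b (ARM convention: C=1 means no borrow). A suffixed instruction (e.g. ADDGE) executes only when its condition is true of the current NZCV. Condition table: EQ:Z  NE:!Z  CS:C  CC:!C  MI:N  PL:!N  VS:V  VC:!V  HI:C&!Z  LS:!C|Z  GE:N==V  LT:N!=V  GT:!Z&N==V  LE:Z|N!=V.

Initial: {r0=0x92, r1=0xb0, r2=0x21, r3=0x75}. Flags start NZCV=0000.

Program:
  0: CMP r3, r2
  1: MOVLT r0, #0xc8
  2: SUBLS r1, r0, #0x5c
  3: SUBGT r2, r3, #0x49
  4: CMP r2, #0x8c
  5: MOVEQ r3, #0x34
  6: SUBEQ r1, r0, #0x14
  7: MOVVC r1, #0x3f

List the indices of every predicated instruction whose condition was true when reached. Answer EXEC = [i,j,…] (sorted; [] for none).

EXEC = [3]

[0] flags=0010 → (cmp)
[1] flags=0010 LT?F → skip
[2] flags=0010 LS?F → skip
[3] flags=0010 GT?T → r2=0x2c
[4] flags=1001 → (cmp)
[5] flags=1001 EQ?F → skip
[6] flags=1001 EQ?F → skip
[7] flags=1001 VC?F → skip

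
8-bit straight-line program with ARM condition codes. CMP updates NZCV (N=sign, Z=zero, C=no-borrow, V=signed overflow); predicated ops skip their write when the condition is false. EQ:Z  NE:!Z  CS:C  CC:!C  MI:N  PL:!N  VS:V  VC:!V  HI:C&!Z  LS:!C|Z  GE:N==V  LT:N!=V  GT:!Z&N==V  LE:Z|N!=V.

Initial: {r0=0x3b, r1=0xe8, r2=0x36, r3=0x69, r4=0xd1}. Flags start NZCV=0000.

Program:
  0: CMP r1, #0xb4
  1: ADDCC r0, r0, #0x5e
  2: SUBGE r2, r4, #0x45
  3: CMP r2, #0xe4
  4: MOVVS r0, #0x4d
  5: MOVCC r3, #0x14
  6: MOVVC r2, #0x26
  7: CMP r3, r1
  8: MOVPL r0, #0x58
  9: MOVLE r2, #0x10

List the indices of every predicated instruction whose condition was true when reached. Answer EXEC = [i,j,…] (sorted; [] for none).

EXEC = [2,5,6,8]

[0] flags=0010 → (cmp)
[1] flags=0010 CC?F → skip
[2] flags=0010 GE?T → r2=0x8c
[3] flags=1000 → (cmp)
[4] flags=1000 VS?F → skip
[5] flags=1000 CC?T → r3=0x14
[6] flags=1000 VC?T → r2=0x26
[7] flags=0000 → (cmp)
[8] flags=0000 PL?T → r0=0x58
[9] flags=0000 LE?F → skip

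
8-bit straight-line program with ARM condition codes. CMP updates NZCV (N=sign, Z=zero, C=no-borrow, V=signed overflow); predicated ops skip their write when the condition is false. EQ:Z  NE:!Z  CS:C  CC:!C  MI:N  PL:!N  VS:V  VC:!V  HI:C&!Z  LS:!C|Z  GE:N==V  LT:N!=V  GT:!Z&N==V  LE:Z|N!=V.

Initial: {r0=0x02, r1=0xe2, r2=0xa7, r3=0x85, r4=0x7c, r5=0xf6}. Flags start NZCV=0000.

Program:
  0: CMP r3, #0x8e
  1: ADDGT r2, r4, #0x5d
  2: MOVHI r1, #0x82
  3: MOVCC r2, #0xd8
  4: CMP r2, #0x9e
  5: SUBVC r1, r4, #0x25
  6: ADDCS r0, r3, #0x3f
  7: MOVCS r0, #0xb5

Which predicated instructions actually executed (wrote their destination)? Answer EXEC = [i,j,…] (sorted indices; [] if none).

EXEC = [3,5,6,7]

[0] flags=1000 → (cmp)
[1] flags=1000 GT?F → skip
[2] flags=1000 HI?F → skip
[3] flags=1000 CC?T → r2=0xd8
[4] flags=0010 → (cmp)
[5] flags=0010 VC?T → r1=0x57
[6] flags=0010 CS?T → r0=0xc4
[7] flags=0010 CS?T → r0=0xb5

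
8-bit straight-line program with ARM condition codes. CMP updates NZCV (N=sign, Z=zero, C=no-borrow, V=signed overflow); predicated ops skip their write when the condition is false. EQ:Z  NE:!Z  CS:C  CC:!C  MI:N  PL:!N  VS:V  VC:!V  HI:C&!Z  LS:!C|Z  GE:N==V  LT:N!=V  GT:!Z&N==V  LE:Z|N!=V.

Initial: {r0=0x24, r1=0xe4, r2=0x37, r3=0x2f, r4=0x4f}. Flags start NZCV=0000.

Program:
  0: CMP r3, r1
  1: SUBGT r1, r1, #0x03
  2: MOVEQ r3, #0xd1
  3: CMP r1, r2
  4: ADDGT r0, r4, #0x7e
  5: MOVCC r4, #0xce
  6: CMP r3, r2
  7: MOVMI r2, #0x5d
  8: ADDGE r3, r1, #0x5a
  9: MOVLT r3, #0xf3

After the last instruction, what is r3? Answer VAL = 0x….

[0] flags=0000 → (cmp)
[1] flags=0000 GT?T → r1=0xe1
[2] flags=0000 EQ?F → skip
[3] flags=1010 → (cmp)
[4] flags=1010 GT?F → skip
[5] flags=1010 CC?F → skip
[6] flags=1000 → (cmp)
[7] flags=1000 MI?T → r2=0x5d
[8] flags=1000 GE?F → skip
[9] flags=1000 LT?T → r3=0xf3

VAL = 0xf3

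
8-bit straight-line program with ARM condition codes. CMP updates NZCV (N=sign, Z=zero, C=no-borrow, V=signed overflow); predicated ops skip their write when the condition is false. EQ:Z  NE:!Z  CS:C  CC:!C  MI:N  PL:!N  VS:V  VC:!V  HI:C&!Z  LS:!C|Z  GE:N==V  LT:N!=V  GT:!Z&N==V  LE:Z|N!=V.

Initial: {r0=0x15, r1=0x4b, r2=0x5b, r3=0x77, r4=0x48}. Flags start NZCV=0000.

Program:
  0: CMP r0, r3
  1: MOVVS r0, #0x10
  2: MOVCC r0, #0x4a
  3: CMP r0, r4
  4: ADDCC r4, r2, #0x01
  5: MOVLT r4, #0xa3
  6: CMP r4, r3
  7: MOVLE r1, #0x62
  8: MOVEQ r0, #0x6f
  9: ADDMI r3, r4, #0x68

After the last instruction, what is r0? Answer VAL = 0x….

VAL = 0x4a

0: ✓ CMP  NZCV=1000
1: · MOVVS
2: ✓ MOVCC  r0←0x4a
3: ✓ CMP  NZCV=0010
4: · ADDCC
5: · MOVLT
6: ✓ CMP  NZCV=1000
7: ✓ MOVLE  r1←0x62
8: · MOVEQ
9: ✓ ADDMI  r3←0xb0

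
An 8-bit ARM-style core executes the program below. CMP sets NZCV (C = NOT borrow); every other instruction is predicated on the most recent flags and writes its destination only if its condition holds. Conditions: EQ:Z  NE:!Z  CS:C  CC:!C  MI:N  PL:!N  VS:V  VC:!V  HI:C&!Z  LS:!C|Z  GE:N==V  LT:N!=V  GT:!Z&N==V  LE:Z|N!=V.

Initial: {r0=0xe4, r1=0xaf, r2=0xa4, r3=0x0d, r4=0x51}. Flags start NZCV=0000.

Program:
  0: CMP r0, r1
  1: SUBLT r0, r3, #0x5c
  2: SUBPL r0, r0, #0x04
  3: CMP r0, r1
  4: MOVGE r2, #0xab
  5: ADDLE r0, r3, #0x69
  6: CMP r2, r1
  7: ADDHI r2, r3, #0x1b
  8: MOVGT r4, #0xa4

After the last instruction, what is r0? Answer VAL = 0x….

0: ✓ CMP  NZCV=0010
1: · SUBLT
2: ✓ SUBPL  r0←0xe0
3: ✓ CMP  NZCV=0010
4: ✓ MOVGE  r2←0xab
5: · ADDLE
6: ✓ CMP  NZCV=1000
7: · ADDHI
8: · MOVGT

VAL = 0xe0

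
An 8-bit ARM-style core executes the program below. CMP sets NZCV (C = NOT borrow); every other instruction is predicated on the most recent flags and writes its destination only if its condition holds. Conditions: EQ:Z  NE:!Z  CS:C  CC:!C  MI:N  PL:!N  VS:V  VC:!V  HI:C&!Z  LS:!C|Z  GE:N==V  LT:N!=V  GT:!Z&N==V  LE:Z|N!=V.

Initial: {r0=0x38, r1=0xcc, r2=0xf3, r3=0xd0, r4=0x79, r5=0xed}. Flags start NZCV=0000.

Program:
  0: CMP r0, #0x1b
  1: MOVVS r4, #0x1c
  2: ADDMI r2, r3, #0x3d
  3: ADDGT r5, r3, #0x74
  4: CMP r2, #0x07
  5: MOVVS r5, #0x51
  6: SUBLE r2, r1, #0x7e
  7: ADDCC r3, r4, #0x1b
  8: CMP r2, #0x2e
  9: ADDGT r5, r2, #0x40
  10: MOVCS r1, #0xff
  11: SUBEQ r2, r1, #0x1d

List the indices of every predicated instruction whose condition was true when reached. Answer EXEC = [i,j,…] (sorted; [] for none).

[0] flags=0010 → (cmp)
[1] flags=0010 VS?F → skip
[2] flags=0010 MI?F → skip
[3] flags=0010 GT?T → r5=0x44
[4] flags=1010 → (cmp)
[5] flags=1010 VS?F → skip
[6] flags=1010 LE?T → r2=0x4e
[7] flags=1010 CC?F → skip
[8] flags=0010 → (cmp)
[9] flags=0010 GT?T → r5=0x8e
[10] flags=0010 CS?T → r1=0xff
[11] flags=0010 EQ?F → skip

EXEC = [3,6,9,10]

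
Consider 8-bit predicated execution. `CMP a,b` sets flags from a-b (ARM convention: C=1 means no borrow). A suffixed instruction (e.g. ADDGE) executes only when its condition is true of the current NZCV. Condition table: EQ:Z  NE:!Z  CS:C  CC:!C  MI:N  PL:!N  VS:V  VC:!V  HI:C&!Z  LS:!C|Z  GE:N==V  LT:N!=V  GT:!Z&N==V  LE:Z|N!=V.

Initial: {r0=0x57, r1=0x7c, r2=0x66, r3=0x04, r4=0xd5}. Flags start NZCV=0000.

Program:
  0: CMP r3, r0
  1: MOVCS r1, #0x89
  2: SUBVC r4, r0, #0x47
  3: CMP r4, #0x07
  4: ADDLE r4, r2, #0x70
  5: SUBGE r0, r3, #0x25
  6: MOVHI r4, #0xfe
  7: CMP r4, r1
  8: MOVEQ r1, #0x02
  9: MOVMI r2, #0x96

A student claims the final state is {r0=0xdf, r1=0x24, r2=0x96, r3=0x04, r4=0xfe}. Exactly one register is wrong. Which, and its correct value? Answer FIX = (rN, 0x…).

FIX = (r1, 0x7c)

[0] flags=1000 → (cmp)
[1] flags=1000 CS?F → skip
[2] flags=1000 VC?T → r4=0x10
[3] flags=0010 → (cmp)
[4] flags=0010 LE?F → skip
[5] flags=0010 GE?T → r0=0xdf
[6] flags=0010 HI?T → r4=0xfe
[7] flags=1010 → (cmp)
[8] flags=1010 EQ?F → skip
[9] flags=1010 MI?T → r2=0x96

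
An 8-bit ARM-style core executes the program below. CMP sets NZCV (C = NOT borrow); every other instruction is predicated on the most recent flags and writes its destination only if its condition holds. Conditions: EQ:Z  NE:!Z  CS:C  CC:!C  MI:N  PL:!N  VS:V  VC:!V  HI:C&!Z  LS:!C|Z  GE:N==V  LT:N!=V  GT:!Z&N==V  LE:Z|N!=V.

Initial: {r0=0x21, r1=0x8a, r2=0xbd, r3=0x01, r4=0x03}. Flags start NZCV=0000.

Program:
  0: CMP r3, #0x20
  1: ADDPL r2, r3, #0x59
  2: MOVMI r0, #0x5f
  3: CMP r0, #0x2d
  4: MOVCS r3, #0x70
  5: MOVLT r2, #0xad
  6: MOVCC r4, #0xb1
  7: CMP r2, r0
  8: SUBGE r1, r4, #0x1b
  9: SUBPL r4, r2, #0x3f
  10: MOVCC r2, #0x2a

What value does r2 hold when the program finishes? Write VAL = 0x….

0: ✓ CMP  NZCV=1000
1: · ADDPL
2: ✓ MOVMI  r0←0x5f
3: ✓ CMP  NZCV=0010
4: ✓ MOVCS  r3←0x70
5: · MOVLT
6: · MOVCC
7: ✓ CMP  NZCV=0011
8: · SUBGE
9: ✓ SUBPL  r4←0x7e
10: · MOVCC

VAL = 0xbd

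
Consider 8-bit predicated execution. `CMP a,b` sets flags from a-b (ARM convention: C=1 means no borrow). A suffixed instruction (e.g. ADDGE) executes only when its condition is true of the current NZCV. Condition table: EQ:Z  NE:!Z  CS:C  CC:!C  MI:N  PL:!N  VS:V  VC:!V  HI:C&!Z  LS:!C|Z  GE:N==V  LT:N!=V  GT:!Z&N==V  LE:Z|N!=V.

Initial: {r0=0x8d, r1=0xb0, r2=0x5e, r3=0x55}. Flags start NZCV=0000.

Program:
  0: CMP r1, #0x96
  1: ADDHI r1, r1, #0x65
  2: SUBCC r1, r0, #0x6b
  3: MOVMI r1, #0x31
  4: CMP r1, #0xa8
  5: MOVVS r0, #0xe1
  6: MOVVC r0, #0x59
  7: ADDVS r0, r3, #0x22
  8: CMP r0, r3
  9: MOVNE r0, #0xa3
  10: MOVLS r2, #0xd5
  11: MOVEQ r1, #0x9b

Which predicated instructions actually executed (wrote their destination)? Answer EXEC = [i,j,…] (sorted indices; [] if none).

EXEC = [1,6,9]

0: ✓ CMP  NZCV=0010
1: ✓ ADDHI  r1←0x15
2: · SUBCC
3: · MOVMI
4: ✓ CMP  NZCV=0000
5: · MOVVS
6: ✓ MOVVC  r0←0x59
7: · ADDVS
8: ✓ CMP  NZCV=0010
9: ✓ MOVNE  r0←0xa3
10: · MOVLS
11: · MOVEQ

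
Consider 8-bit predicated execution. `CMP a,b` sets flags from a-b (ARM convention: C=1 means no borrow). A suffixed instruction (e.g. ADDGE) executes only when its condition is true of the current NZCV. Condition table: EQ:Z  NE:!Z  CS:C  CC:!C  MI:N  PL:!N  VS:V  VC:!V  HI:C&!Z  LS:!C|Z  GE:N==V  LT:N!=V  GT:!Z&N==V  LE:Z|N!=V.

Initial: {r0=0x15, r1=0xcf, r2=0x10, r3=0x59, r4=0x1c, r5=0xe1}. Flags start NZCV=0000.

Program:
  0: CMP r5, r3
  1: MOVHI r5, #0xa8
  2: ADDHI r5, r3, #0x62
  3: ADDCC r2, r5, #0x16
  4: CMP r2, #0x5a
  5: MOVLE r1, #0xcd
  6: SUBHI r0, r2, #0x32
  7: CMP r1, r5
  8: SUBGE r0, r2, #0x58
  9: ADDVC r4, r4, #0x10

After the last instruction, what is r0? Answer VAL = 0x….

VAL = 0xb8

0: ✓ CMP  NZCV=1010
1: ✓ MOVHI  r5←0xa8
2: ✓ ADDHI  r5←0xbb
3: · ADDCC
4: ✓ CMP  NZCV=1000
5: ✓ MOVLE  r1←0xcd
6: · SUBHI
7: ✓ CMP  NZCV=0010
8: ✓ SUBGE  r0←0xb8
9: ✓ ADDVC  r4←0x2c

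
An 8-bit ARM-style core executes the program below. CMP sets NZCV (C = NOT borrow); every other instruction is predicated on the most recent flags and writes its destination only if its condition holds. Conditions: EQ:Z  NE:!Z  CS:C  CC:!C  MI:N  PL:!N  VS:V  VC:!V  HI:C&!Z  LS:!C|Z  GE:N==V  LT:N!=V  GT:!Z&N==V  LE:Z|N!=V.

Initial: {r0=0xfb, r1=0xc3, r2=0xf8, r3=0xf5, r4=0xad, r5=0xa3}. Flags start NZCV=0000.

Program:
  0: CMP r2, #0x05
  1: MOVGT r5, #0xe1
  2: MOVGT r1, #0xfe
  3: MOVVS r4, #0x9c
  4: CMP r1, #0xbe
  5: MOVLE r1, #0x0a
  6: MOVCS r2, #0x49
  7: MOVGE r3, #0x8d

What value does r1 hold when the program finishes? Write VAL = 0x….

VAL = 0xc3

[0] flags=1010 → (cmp)
[1] flags=1010 GT?F → skip
[2] flags=1010 GT?F → skip
[3] flags=1010 VS?F → skip
[4] flags=0010 → (cmp)
[5] flags=0010 LE?F → skip
[6] flags=0010 CS?T → r2=0x49
[7] flags=0010 GE?T → r3=0x8d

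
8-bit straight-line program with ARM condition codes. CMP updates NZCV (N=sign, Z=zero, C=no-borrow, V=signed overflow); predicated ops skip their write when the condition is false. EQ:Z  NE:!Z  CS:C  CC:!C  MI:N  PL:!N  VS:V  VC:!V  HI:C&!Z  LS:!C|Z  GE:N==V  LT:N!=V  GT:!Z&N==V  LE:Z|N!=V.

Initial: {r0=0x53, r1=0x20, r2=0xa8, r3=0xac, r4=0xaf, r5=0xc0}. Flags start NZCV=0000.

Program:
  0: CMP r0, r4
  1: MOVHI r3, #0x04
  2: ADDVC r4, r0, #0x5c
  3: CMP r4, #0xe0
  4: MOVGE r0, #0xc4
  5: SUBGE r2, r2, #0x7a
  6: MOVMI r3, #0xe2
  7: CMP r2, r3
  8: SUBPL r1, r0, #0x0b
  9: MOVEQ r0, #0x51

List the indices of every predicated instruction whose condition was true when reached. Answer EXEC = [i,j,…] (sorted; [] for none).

EXEC = [6]

[0] flags=1001 → (cmp)
[1] flags=1001 HI?F → skip
[2] flags=1001 VC?F → skip
[3] flags=1000 → (cmp)
[4] flags=1000 GE?F → skip
[5] flags=1000 GE?F → skip
[6] flags=1000 MI?T → r3=0xe2
[7] flags=1000 → (cmp)
[8] flags=1000 PL?F → skip
[9] flags=1000 EQ?F → skip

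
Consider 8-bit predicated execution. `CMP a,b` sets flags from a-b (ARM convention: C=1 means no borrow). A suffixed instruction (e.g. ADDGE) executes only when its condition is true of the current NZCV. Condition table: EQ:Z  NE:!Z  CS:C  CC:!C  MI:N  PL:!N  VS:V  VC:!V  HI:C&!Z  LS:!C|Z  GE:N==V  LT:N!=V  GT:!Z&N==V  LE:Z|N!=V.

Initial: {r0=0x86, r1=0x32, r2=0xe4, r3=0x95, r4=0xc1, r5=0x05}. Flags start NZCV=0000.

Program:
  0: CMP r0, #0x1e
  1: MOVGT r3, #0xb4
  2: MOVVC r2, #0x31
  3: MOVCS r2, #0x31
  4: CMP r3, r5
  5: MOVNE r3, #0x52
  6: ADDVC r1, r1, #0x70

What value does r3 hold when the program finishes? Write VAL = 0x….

[0] flags=0011 → (cmp)
[1] flags=0011 GT?F → skip
[2] flags=0011 VC?F → skip
[3] flags=0011 CS?T → r2=0x31
[4] flags=1010 → (cmp)
[5] flags=1010 NE?T → r3=0x52
[6] flags=1010 VC?T → r1=0xa2

VAL = 0x52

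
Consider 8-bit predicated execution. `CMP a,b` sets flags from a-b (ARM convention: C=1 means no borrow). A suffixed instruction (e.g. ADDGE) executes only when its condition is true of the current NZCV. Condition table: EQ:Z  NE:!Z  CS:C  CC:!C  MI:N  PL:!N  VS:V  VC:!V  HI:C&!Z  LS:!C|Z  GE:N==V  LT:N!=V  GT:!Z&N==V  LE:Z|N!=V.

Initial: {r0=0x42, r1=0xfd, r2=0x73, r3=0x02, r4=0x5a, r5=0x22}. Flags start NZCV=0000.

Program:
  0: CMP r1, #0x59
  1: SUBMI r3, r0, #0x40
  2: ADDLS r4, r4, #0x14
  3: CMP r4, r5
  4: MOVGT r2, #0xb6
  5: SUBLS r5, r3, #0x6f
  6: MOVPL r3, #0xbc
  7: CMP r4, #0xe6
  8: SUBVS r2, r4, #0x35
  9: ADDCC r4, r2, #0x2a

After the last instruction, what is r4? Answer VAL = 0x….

VAL = 0xe0

[0] flags=1010 → (cmp)
[1] flags=1010 MI?T → r3=0x02
[2] flags=1010 LS?F → skip
[3] flags=0010 → (cmp)
[4] flags=0010 GT?T → r2=0xb6
[5] flags=0010 LS?F → skip
[6] flags=0010 PL?T → r3=0xbc
[7] flags=0000 → (cmp)
[8] flags=0000 VS?F → skip
[9] flags=0000 CC?T → r4=0xe0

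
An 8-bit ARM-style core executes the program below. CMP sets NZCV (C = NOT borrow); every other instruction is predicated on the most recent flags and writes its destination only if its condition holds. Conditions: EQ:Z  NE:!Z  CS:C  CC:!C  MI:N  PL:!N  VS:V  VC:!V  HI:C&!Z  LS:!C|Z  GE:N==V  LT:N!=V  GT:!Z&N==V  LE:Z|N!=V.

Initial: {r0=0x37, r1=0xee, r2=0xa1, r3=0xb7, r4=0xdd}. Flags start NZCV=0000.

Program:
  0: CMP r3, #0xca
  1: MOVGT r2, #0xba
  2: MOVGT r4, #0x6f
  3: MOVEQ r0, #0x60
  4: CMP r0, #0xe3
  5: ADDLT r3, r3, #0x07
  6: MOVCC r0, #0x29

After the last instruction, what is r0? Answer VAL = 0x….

VAL = 0x29

0: ✓ CMP  NZCV=1000
1: · MOVGT
2: · MOVGT
3: · MOVEQ
4: ✓ CMP  NZCV=0000
5: · ADDLT
6: ✓ MOVCC  r0←0x29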